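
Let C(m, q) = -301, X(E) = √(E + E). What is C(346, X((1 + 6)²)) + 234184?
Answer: 233883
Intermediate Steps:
X(E) = √2*√E (X(E) = √(2*E) = √2*√E)
C(346, X((1 + 6)²)) + 234184 = -301 + 234184 = 233883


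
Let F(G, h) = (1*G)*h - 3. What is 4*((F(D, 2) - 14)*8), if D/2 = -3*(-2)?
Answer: 224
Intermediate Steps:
D = 12 (D = 2*(-3*(-2)) = 2*6 = 12)
F(G, h) = -3 + G*h (F(G, h) = G*h - 3 = -3 + G*h)
4*((F(D, 2) - 14)*8) = 4*(((-3 + 12*2) - 14)*8) = 4*(((-3 + 24) - 14)*8) = 4*((21 - 14)*8) = 4*(7*8) = 4*56 = 224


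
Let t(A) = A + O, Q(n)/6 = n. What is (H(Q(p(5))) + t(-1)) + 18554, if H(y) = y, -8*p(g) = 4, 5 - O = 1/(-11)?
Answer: 204106/11 ≈ 18555.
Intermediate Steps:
O = 56/11 (O = 5 - 1/(-11) = 5 - 1*(-1/11) = 5 + 1/11 = 56/11 ≈ 5.0909)
p(g) = -1/2 (p(g) = -1/8*4 = -1/2)
Q(n) = 6*n
t(A) = 56/11 + A (t(A) = A + 56/11 = 56/11 + A)
(H(Q(p(5))) + t(-1)) + 18554 = (6*(-1/2) + (56/11 - 1)) + 18554 = (-3 + 45/11) + 18554 = 12/11 + 18554 = 204106/11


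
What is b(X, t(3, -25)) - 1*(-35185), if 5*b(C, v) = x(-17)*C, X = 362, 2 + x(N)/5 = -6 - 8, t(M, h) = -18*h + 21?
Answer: 29393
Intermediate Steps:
t(M, h) = 21 - 18*h
x(N) = -80 (x(N) = -10 + 5*(-6 - 8) = -10 + 5*(-14) = -10 - 70 = -80)
b(C, v) = -16*C (b(C, v) = (-80*C)/5 = -16*C)
b(X, t(3, -25)) - 1*(-35185) = -16*362 - 1*(-35185) = -5792 + 35185 = 29393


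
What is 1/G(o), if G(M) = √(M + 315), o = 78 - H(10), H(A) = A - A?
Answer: √393/393 ≈ 0.050443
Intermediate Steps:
H(A) = 0
o = 78 (o = 78 - 1*0 = 78 + 0 = 78)
G(M) = √(315 + M)
1/G(o) = 1/(√(315 + 78)) = 1/(√393) = √393/393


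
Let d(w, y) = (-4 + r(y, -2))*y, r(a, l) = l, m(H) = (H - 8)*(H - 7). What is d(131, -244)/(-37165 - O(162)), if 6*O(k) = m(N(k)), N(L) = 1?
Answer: -366/9293 ≈ -0.039384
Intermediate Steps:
m(H) = (-8 + H)*(-7 + H)
O(k) = 7 (O(k) = (56 + 1² - 15*1)/6 = (56 + 1 - 15)/6 = (⅙)*42 = 7)
d(w, y) = -6*y (d(w, y) = (-4 - 2)*y = -6*y)
d(131, -244)/(-37165 - O(162)) = (-6*(-244))/(-37165 - 1*7) = 1464/(-37165 - 7) = 1464/(-37172) = 1464*(-1/37172) = -366/9293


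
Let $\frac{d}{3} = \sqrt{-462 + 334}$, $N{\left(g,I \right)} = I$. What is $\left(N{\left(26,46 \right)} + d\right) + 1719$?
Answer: $1765 + 24 i \sqrt{2} \approx 1765.0 + 33.941 i$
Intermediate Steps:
$d = 24 i \sqrt{2}$ ($d = 3 \sqrt{-462 + 334} = 3 \sqrt{-128} = 3 \cdot 8 i \sqrt{2} = 24 i \sqrt{2} \approx 33.941 i$)
$\left(N{\left(26,46 \right)} + d\right) + 1719 = \left(46 + 24 i \sqrt{2}\right) + 1719 = 1765 + 24 i \sqrt{2}$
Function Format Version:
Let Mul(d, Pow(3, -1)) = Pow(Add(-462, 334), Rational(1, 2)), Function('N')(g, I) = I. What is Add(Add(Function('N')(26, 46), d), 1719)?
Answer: Add(1765, Mul(24, I, Pow(2, Rational(1, 2)))) ≈ Add(1765.0, Mul(33.941, I))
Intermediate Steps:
d = Mul(24, I, Pow(2, Rational(1, 2))) (d = Mul(3, Pow(Add(-462, 334), Rational(1, 2))) = Mul(3, Pow(-128, Rational(1, 2))) = Mul(3, Mul(8, I, Pow(2, Rational(1, 2)))) = Mul(24, I, Pow(2, Rational(1, 2))) ≈ Mul(33.941, I))
Add(Add(Function('N')(26, 46), d), 1719) = Add(Add(46, Mul(24, I, Pow(2, Rational(1, 2)))), 1719) = Add(1765, Mul(24, I, Pow(2, Rational(1, 2))))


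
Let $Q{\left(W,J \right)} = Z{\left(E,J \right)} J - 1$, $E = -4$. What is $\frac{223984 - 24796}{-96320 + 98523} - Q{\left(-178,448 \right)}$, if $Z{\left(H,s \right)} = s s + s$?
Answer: $- \frac{198525558097}{2203} \approx -9.0116 \cdot 10^{7}$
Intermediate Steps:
$Z{\left(H,s \right)} = s + s^{2}$ ($Z{\left(H,s \right)} = s^{2} + s = s + s^{2}$)
$Q{\left(W,J \right)} = -1 + J^{2} \left(1 + J\right)$ ($Q{\left(W,J \right)} = J \left(1 + J\right) J - 1 = J^{2} \left(1 + J\right) - 1 = -1 + J^{2} \left(1 + J\right)$)
$\frac{223984 - 24796}{-96320 + 98523} - Q{\left(-178,448 \right)} = \frac{223984 - 24796}{-96320 + 98523} - \left(-1 + 448^{2} \left(1 + 448\right)\right) = \frac{199188}{2203} - \left(-1 + 200704 \cdot 449\right) = 199188 \cdot \frac{1}{2203} - \left(-1 + 90116096\right) = \frac{199188}{2203} - 90116095 = - \frac{198525558097}{2203}$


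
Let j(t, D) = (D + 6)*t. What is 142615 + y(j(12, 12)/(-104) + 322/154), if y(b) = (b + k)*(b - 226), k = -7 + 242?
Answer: 1830290323/20449 ≈ 89505.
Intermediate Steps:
j(t, D) = t*(6 + D) (j(t, D) = (6 + D)*t = t*(6 + D))
k = 235
y(b) = (-226 + b)*(235 + b) (y(b) = (b + 235)*(b - 226) = (235 + b)*(-226 + b) = (-226 + b)*(235 + b))
142615 + y(j(12, 12)/(-104) + 322/154) = 142615 + (-53110 + ((12*(6 + 12))/(-104) + 322/154)**2 + 9*((12*(6 + 12))/(-104) + 322/154)) = 142615 + (-53110 + ((12*18)*(-1/104) + 322*(1/154))**2 + 9*((12*18)*(-1/104) + 322*(1/154))) = 142615 + (-53110 + (216*(-1/104) + 23/11)**2 + 9*(216*(-1/104) + 23/11)) = 142615 + (-53110 + (-27/13 + 23/11)**2 + 9*(-27/13 + 23/11)) = 142615 + (-53110 + (2/143)**2 + 9*(2/143)) = 142615 + (-53110 + 4/20449 + 18/143) = 142615 - 1086043812/20449 = 1830290323/20449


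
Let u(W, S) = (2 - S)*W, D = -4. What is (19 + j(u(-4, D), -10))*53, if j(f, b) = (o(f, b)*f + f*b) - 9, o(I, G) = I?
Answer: 43778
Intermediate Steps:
u(W, S) = W*(2 - S)
j(f, b) = -9 + f² + b*f (j(f, b) = (f*f + f*b) - 9 = (f² + b*f) - 9 = -9 + f² + b*f)
(19 + j(u(-4, D), -10))*53 = (19 + (-9 + (-4*(2 - 1*(-4)))² - (-40)*(2 - 1*(-4))))*53 = (19 + (-9 + (-4*(2 + 4))² - (-40)*(2 + 4)))*53 = (19 + (-9 + (-4*6)² - (-40)*6))*53 = (19 + (-9 + (-24)² - 10*(-24)))*53 = (19 + (-9 + 576 + 240))*53 = (19 + 807)*53 = 826*53 = 43778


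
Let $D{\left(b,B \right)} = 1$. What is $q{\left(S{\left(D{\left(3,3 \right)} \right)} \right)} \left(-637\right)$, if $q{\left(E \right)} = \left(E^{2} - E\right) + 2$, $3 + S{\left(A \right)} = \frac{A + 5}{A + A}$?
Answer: $-1274$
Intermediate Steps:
$S{\left(A \right)} = -3 + \frac{5 + A}{2 A}$ ($S{\left(A \right)} = -3 + \frac{A + 5}{A + A} = -3 + \frac{5 + A}{2 A}$)
$q{\left(E \right)} = 2 + E^{2} - E$
$q{\left(S{\left(D{\left(3,3 \right)} \right)} \right)} \left(-637\right) = \left(2 + \left(\frac{5 \left(1 - 1\right)}{2 \cdot 1}\right)^{2} - \frac{5 \left(1 - 1\right)}{2 \cdot 1}\right) \left(-637\right) = \left(2 + \left(\frac{5}{2} \cdot 1 \left(1 - 1\right)\right)^{2} - \frac{5}{2} \cdot 1 \left(1 - 1\right)\right) \left(-637\right) = \left(2 + \left(\frac{5}{2} \cdot 1 \cdot 0\right)^{2} - \frac{5}{2} \cdot 1 \cdot 0\right) \left(-637\right) = \left(2 + 0^{2} - 0\right) \left(-637\right) = \left(2 + 0 + 0\right) \left(-637\right) = 2 \left(-637\right) = -1274$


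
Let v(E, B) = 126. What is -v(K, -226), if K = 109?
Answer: -126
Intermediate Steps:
-v(K, -226) = -1*126 = -126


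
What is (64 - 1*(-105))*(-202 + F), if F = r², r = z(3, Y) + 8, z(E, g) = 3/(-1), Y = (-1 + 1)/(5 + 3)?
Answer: -29913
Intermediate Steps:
Y = 0 (Y = 0/8 = 0*(⅛) = 0)
z(E, g) = -3 (z(E, g) = 3*(-1) = -3)
r = 5 (r = -3 + 8 = 5)
F = 25 (F = 5² = 25)
(64 - 1*(-105))*(-202 + F) = (64 - 1*(-105))*(-202 + 25) = (64 + 105)*(-177) = 169*(-177) = -29913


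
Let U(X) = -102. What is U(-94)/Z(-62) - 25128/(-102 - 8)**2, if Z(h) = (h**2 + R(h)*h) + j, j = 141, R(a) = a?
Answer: -49490328/23682725 ≈ -2.0897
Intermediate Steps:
Z(h) = 141 + 2*h**2 (Z(h) = (h**2 + h*h) + 141 = (h**2 + h**2) + 141 = 2*h**2 + 141 = 141 + 2*h**2)
U(-94)/Z(-62) - 25128/(-102 - 8)**2 = -102/(141 + 2*(-62)**2) - 25128/(-102 - 8)**2 = -102/(141 + 2*3844) - 25128/((-110)**2) = -102/(141 + 7688) - 25128/12100 = -102/7829 - 25128*1/12100 = -102*1/7829 - 6282/3025 = -102/7829 - 6282/3025 = -49490328/23682725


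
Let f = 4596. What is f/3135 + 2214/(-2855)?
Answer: 412046/596695 ≈ 0.69055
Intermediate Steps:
f/3135 + 2214/(-2855) = 4596/3135 + 2214/(-2855) = 4596*(1/3135) + 2214*(-1/2855) = 1532/1045 - 2214/2855 = 412046/596695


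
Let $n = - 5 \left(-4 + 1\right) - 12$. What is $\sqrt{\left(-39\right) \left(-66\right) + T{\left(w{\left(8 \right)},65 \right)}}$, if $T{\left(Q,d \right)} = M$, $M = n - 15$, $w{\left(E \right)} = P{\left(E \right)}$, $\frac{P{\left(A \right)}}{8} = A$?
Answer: $\sqrt{2562} \approx 50.616$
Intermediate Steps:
$P{\left(A \right)} = 8 A$
$w{\left(E \right)} = 8 E$
$n = 3$ ($n = \left(-5\right) \left(-3\right) - 12 = 15 - 12 = 3$)
$M = -12$ ($M = 3 - 15 = -12$)
$T{\left(Q,d \right)} = -12$
$\sqrt{\left(-39\right) \left(-66\right) + T{\left(w{\left(8 \right)},65 \right)}} = \sqrt{\left(-39\right) \left(-66\right) - 12} = \sqrt{2574 - 12} = \sqrt{2562}$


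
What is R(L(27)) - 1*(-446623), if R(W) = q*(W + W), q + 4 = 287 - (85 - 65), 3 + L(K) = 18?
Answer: 454513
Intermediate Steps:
L(K) = 15 (L(K) = -3 + 18 = 15)
q = 263 (q = -4 + (287 - (85 - 65)) = -4 + (287 - 1*20) = -4 + (287 - 20) = -4 + 267 = 263)
R(W) = 526*W (R(W) = 263*(W + W) = 263*(2*W) = 526*W)
R(L(27)) - 1*(-446623) = 526*15 - 1*(-446623) = 7890 + 446623 = 454513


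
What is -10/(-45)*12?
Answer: 8/3 ≈ 2.6667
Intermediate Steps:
-10/(-45)*12 = -10*(-1)/45*12 = -2*(-⅑)*12 = (2/9)*12 = 8/3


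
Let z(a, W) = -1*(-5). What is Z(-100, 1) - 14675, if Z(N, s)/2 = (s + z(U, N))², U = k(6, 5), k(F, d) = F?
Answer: -14603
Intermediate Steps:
U = 6
z(a, W) = 5
Z(N, s) = 2*(5 + s)² (Z(N, s) = 2*(s + 5)² = 2*(5 + s)²)
Z(-100, 1) - 14675 = 2*(5 + 1)² - 14675 = 2*6² - 14675 = 2*36 - 14675 = 72 - 14675 = -14603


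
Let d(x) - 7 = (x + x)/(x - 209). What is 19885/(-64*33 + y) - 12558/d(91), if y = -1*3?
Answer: -977300/423 ≈ -2310.4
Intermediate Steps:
y = -3
d(x) = 7 + 2*x/(-209 + x) (d(x) = 7 + (x + x)/(x - 209) = 7 + (2*x)/(-209 + x) = 7 + 2*x/(-209 + x))
19885/(-64*33 + y) - 12558/d(91) = 19885/(-64*33 - 3) - 12558*(-209 + 91)/(-1463 + 9*91) = 19885/(-2112 - 3) - 12558*(-118/(-1463 + 819)) = 19885/(-2115) - 12558/((-1/118*(-644))) = 19885*(-1/2115) - 12558/322/59 = -3977/423 - 12558*59/322 = -3977/423 - 2301 = -977300/423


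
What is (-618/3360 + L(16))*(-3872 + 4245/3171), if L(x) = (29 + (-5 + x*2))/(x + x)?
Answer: -3588060453/591920 ≈ -6061.7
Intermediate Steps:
L(x) = (24 + 2*x)/(2*x) (L(x) = (29 + (-5 + 2*x))/((2*x)) = (24 + 2*x)*(1/(2*x)) = (24 + 2*x)/(2*x))
(-618/3360 + L(16))*(-3872 + 4245/3171) = (-618/3360 + (12 + 16)/16)*(-3872 + 4245/3171) = (-618*1/3360 + (1/16)*28)*(-3872 + 4245*(1/3171)) = (-103/560 + 7/4)*(-3872 + 1415/1057) = (877/560)*(-4091289/1057) = -3588060453/591920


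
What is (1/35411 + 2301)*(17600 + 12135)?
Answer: 2422828971320/35411 ≈ 6.8420e+7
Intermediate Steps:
(1/35411 + 2301)*(17600 + 12135) = (1/35411 + 2301)*29735 = (81480712/35411)*29735 = 2422828971320/35411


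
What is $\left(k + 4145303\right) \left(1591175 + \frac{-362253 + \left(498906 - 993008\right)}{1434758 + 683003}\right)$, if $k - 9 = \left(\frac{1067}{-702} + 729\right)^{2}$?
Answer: $\frac{215628079661810043074105}{28990030329} \approx 7.438 \cdot 10^{12}$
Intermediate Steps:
$k = \frac{260809732717}{492804}$ ($k = 9 + \left(\frac{1067}{-702} + 729\right)^{2} = 9 + \left(1067 \left(- \frac{1}{702}\right) + 729\right)^{2} = 9 + \left(- \frac{1067}{702} + 729\right)^{2} = 9 + \left(\frac{510691}{702}\right)^{2} = 9 + \frac{260805297481}{492804} = \frac{260809732717}{492804} \approx 5.2924 \cdot 10^{5}$)
$\left(k + 4145303\right) \left(1591175 + \frac{-362253 + \left(498906 - 993008\right)}{1434758 + 683003}\right) = \left(\frac{260809732717}{492804} + 4145303\right) \left(1591175 + \frac{-362253 + \left(498906 - 993008\right)}{1434758 + 683003}\right) = \frac{2303631632329 \left(1591175 + \frac{-362253 - 494102}{2117761}\right)}{492804} = \frac{2303631632329 \left(1591175 - \frac{856355}{2117761}\right)}{492804} = \frac{2303631632329}{492804} \cdot \frac{3369727502820}{2117761} = \frac{215628079661810043074105}{28990030329}$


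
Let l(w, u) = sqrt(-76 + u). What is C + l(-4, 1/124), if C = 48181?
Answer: 48181 + 3*I*sqrt(32457)/62 ≈ 48181.0 + 8.7173*I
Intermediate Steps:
C + l(-4, 1/124) = 48181 + sqrt(-76 + 1/124) = 48181 + sqrt(-9423/124) = 48181 + 3*I*sqrt(32457)/62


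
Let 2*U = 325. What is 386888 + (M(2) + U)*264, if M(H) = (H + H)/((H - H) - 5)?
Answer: 2147884/5 ≈ 4.2958e+5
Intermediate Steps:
U = 325/2 (U = (1/2)*325 = 325/2 ≈ 162.50)
M(H) = -2*H/5 (M(H) = (2*H)/(0 - 5) = (2*H)/(-5) = (2*H)*(-1/5) = -2*H/5)
386888 + (M(2) + U)*264 = 386888 + (-2/5*2 + 325/2)*264 = 386888 + (-4/5 + 325/2)*264 = 386888 + (1617/10)*264 = 386888 + 213444/5 = 2147884/5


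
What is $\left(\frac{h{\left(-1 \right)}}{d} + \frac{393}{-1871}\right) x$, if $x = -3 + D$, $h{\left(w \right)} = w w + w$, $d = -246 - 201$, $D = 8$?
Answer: $- \frac{1965}{1871} \approx -1.0502$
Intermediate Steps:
$d = -447$
$h{\left(w \right)} = w + w^{2}$ ($h{\left(w \right)} = w^{2} + w = w + w^{2}$)
$x = 5$ ($x = -3 + 8 = 5$)
$\left(\frac{h{\left(-1 \right)}}{d} + \frac{393}{-1871}\right) x = \left(\frac{\left(-1\right) \left(1 - 1\right)}{-447} + \frac{393}{-1871}\right) 5 = \left(\left(-1\right) 0 \left(- \frac{1}{447}\right) + 393 \left(- \frac{1}{1871}\right)\right) 5 = \left(0 \left(- \frac{1}{447}\right) - \frac{393}{1871}\right) 5 = \left(0 - \frac{393}{1871}\right) 5 = \left(- \frac{393}{1871}\right) 5 = - \frac{1965}{1871}$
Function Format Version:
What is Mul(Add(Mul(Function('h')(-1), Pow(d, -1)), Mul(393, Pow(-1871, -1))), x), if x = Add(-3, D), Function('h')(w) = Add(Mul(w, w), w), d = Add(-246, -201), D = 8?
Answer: Rational(-1965, 1871) ≈ -1.0502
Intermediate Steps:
d = -447
Function('h')(w) = Add(w, Pow(w, 2)) (Function('h')(w) = Add(Pow(w, 2), w) = Add(w, Pow(w, 2)))
x = 5 (x = Add(-3, 8) = 5)
Mul(Add(Mul(Function('h')(-1), Pow(d, -1)), Mul(393, Pow(-1871, -1))), x) = Mul(Add(Mul(Mul(-1, Add(1, -1)), Pow(-447, -1)), Mul(393, Pow(-1871, -1))), 5) = Mul(Add(Mul(Mul(-1, 0), Rational(-1, 447)), Mul(393, Rational(-1, 1871))), 5) = Mul(Add(Mul(0, Rational(-1, 447)), Rational(-393, 1871)), 5) = Mul(Add(0, Rational(-393, 1871)), 5) = Mul(Rational(-393, 1871), 5) = Rational(-1965, 1871)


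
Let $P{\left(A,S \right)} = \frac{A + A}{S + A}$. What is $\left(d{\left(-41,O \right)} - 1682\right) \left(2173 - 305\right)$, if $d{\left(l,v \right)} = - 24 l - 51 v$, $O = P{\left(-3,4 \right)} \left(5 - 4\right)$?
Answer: $-732256$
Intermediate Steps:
$P{\left(A,S \right)} = \frac{2 A}{A + S}$
$O = -6$ ($O = 2 \left(-3\right) \frac{1}{-3 + 4} \left(5 - 4\right) = 2 \left(-3\right) 1^{-1} \cdot 1 = 2 \left(-3\right) 1 \cdot 1 = \left(-6\right) 1 = -6$)
$d{\left(l,v \right)} = - 51 v - 24 l$
$\left(d{\left(-41,O \right)} - 1682\right) \left(2173 - 305\right) = \left(\left(\left(-51\right) \left(-6\right) - -984\right) - 1682\right) \left(2173 - 305\right) = \left(\left(306 + 984\right) - 1682\right) 1868 = \left(1290 - 1682\right) 1868 = \left(-392\right) 1868 = -732256$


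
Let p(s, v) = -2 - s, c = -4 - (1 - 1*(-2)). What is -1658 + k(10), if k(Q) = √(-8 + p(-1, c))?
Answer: -1658 + 3*I ≈ -1658.0 + 3.0*I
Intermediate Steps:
c = -7 (c = -4 - (1 + 2) = -4 - 1*3 = -4 - 3 = -7)
k(Q) = 3*I (k(Q) = √(-8 + (-2 - 1*(-1))) = √(-8 + (-2 + 1)) = √(-8 - 1) = √(-9) = 3*I)
-1658 + k(10) = -1658 + 3*I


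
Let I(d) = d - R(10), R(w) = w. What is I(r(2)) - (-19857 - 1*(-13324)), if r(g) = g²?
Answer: 6527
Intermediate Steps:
I(d) = -10 + d (I(d) = d - 1*10 = d - 10 = -10 + d)
I(r(2)) - (-19857 - 1*(-13324)) = (-10 + 2²) - (-19857 - 1*(-13324)) = (-10 + 4) - (-19857 + 13324) = -6 - 1*(-6533) = -6 + 6533 = 6527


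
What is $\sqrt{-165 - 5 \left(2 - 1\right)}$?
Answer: $i \sqrt{170} \approx 13.038 i$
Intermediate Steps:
$\sqrt{-165 - 5 \left(2 - 1\right)} = \sqrt{-165 - 5} = \sqrt{-170} = i \sqrt{170}$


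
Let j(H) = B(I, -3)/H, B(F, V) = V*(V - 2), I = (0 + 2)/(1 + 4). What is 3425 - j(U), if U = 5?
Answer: 3422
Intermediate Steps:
I = ⅖ (I = 2/5 = 2*(⅕) = ⅖ ≈ 0.40000)
B(F, V) = V*(-2 + V)
j(H) = 15/H (j(H) = (-3*(-2 - 3))/H = (-3*(-5))/H = 15/H)
3425 - j(U) = 3425 - 15/5 = 3425 - 1*3 = 3425 - 3 = 3422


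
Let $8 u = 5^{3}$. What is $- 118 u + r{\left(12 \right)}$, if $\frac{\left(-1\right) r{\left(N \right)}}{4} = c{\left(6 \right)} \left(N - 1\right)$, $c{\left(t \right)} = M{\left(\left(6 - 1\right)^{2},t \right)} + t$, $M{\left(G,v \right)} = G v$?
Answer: $- \frac{34831}{4} \approx -8707.8$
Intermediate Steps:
$c{\left(t \right)} = 26 t$ ($c{\left(t \right)} = \left(6 - 1\right)^{2} t + t = 5^{2} t + t = 25 t + t = 26 t$)
$u = \frac{125}{8}$ ($u = \frac{5^{3}}{8} = \frac{1}{8} \cdot 125 = \frac{125}{8} \approx 15.625$)
$r{\left(N \right)} = 624 - 624 N$ ($r{\left(N \right)} = - 4 \cdot 26 \cdot 6 \left(N - 1\right) = - 4 \cdot 156 \left(-1 + N\right) = - 4 \left(-156 + 156 N\right) = 624 - 624 N$)
$- 118 u + r{\left(12 \right)} = \left(-118\right) \frac{125}{8} + \left(624 - 7488\right) = - \frac{7375}{4} + \left(624 - 7488\right) = - \frac{7375}{4} - 6864 = - \frac{34831}{4}$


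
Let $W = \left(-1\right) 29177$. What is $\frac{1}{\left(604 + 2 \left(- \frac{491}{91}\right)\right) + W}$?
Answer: $- \frac{91}{2601125} \approx -3.4985 \cdot 10^{-5}$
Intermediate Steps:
$W = -29177$
$\frac{1}{\left(604 + 2 \left(- \frac{491}{91}\right)\right) + W} = \frac{1}{\left(604 + 2 \left(- \frac{491}{91}\right)\right) - 29177} = \frac{1}{\left(604 - \frac{982}{91}\right) - 29177} = \frac{1}{\frac{53982}{91} - 29177} = \frac{1}{- \frac{2601125}{91}} = - \frac{91}{2601125}$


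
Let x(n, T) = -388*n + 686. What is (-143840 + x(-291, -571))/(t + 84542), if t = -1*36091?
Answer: -30246/48451 ≈ -0.62426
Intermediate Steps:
t = -36091
x(n, T) = 686 - 388*n
(-143840 + x(-291, -571))/(t + 84542) = (-143840 + (686 - 388*(-291)))/(-36091 + 84542) = (-143840 + (686 + 112908))/48451 = (-143840 + 113594)*(1/48451) = -30246*1/48451 = -30246/48451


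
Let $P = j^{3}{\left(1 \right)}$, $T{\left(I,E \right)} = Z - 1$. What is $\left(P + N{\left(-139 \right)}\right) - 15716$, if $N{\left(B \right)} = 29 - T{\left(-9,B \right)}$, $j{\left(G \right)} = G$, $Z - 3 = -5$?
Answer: $-15683$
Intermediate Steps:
$Z = -2$ ($Z = 3 - 5 = -2$)
$T{\left(I,E \right)} = -3$ ($T{\left(I,E \right)} = -2 - 1 = -3$)
$N{\left(B \right)} = 32$ ($N{\left(B \right)} = 29 - -3 = 29 + 3 = 32$)
$P = 1$ ($P = 1^{3} = 1$)
$\left(P + N{\left(-139 \right)}\right) - 15716 = \left(1 + 32\right) - 15716 = 33 - 15716 = -15683$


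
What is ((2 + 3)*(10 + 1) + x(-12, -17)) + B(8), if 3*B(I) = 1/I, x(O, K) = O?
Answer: 1033/24 ≈ 43.042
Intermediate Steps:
B(I) = 1/(3*I)
((2 + 3)*(10 + 1) + x(-12, -17)) + B(8) = ((2 + 3)*(10 + 1) - 12) + (1/3)/8 = (5*11 - 12) + (1/3)*(1/8) = (55 - 12) + 1/24 = 43 + 1/24 = 1033/24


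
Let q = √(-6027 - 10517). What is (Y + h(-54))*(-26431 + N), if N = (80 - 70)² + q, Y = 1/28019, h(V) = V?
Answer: 39839461275/28019 - 6052100*I*√1034/28019 ≈ 1.4219e+6 - 6945.7*I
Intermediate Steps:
Y = 1/28019 ≈ 3.5690e-5
q = 4*I*√1034 (q = √(-16544) = 4*I*√1034 ≈ 128.62*I)
N = 100 + 4*I*√1034 (N = (80 - 70)² + 4*I*√1034 = 10² + 4*I*√1034 = 100 + 4*I*√1034 ≈ 100.0 + 128.62*I)
(Y + h(-54))*(-26431 + N) = (1/28019 - 54)*(-26431 + (100 + 4*I*√1034)) = -1513025*(-26331 + 4*I*√1034)/28019 = 39839461275/28019 - 6052100*I*√1034/28019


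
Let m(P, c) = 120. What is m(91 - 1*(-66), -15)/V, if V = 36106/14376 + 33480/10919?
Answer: 9418292640/437774947 ≈ 21.514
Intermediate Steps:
V = 437774947/78485772 (V = 36106*(1/14376) + 33480*(1/10919) = 18053/7188 + 33480/10919 = 437774947/78485772 ≈ 5.5778)
m(91 - 1*(-66), -15)/V = 120/(437774947/78485772) = 120*(78485772/437774947) = 9418292640/437774947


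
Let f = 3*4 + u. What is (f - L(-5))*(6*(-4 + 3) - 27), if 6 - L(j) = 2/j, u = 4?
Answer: -1584/5 ≈ -316.80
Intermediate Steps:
f = 16 (f = 3*4 + 4 = 12 + 4 = 16)
L(j) = 6 - 2/j
(f - L(-5))*(6*(-4 + 3) - 27) = (16 - (6 - 2/(-5)))*(6*(-4 + 3) - 27) = (16 - (6 - 2*(-⅕)))*(6*(-1) - 27) = (16 - (6 + ⅖))*(-6 - 27) = (16 - 1*32/5)*(-33) = (16 - 32/5)*(-33) = (48/5)*(-33) = -1584/5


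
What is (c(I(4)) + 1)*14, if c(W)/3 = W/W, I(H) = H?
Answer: 56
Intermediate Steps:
c(W) = 3 (c(W) = 3*(W/W) = 3*1 = 3)
(c(I(4)) + 1)*14 = (3 + 1)*14 = 4*14 = 56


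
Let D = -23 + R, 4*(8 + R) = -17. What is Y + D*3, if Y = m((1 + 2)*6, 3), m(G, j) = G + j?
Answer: -339/4 ≈ -84.750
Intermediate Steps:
R = -49/4 (R = -8 + (¼)*(-17) = -8 - 17/4 = -49/4 ≈ -12.250)
D = -141/4 (D = -23 - 49/4 = -141/4 ≈ -35.250)
Y = 21 (Y = (1 + 2)*6 + 3 = 3*6 + 3 = 18 + 3 = 21)
Y + D*3 = 21 - 141/4*3 = 21 - 423/4 = -339/4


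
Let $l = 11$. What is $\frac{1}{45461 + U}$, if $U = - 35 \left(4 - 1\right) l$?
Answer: $\frac{1}{44306} \approx 2.257 \cdot 10^{-5}$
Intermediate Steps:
$U = -1155$ ($U = - 35 \left(4 - 1\right) 11 = - 35 \cdot 3 \cdot 11 = \left(-35\right) 33 = -1155$)
$\frac{1}{45461 + U} = \frac{1}{45461 - 1155} = \frac{1}{44306}$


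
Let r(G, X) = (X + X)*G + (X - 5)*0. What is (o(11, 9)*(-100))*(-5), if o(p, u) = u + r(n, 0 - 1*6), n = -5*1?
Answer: 34500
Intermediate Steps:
n = -5
r(G, X) = 2*G*X (r(G, X) = (2*X)*G + (-5 + X)*0 = 2*G*X + 0 = 2*G*X)
o(p, u) = 60 + u (o(p, u) = u + 2*(-5)*(0 - 1*6) = u + 2*(-5)*(0 - 6) = u + 2*(-5)*(-6) = u + 60 = 60 + u)
(o(11, 9)*(-100))*(-5) = ((60 + 9)*(-100))*(-5) = (69*(-100))*(-5) = -6900*(-5) = 34500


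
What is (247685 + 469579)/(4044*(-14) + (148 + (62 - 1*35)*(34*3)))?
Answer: -358632/26857 ≈ -13.353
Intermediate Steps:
(247685 + 469579)/(4044*(-14) + (148 + (62 - 1*35)*(34*3))) = 717264/(-56616 + (148 + (62 - 35)*102)) = 717264/(-56616 + (148 + 27*102)) = 717264/(-56616 + (148 + 2754)) = 717264/(-56616 + 2902) = 717264/(-53714) = 717264*(-1/53714) = -358632/26857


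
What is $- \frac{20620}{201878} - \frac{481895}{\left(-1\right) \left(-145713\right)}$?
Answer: $- \frac{50144300435}{14708124507} \approx -3.4093$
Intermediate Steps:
$- \frac{20620}{201878} - \frac{481895}{\left(-1\right) \left(-145713\right)} = \left(-20620\right) \frac{1}{201878} - \frac{481895}{145713} = - \frac{10310}{100939} - \frac{481895}{145713} = - \frac{50144300435}{14708124507}$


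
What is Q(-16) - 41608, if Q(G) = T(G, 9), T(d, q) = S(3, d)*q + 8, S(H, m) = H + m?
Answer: -41717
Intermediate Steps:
T(d, q) = 8 + q*(3 + d) (T(d, q) = (3 + d)*q + 8 = q*(3 + d) + 8 = 8 + q*(3 + d))
Q(G) = 35 + 9*G (Q(G) = 8 + 9*(3 + G) = 8 + (27 + 9*G) = 35 + 9*G)
Q(-16) - 41608 = (35 + 9*(-16)) - 41608 = (35 - 144) - 41608 = -109 - 41608 = -41717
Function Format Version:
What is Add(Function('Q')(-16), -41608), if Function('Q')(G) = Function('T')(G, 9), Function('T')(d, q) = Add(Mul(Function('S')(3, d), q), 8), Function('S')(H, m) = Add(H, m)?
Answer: -41717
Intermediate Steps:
Function('T')(d, q) = Add(8, Mul(q, Add(3, d))) (Function('T')(d, q) = Add(Mul(Add(3, d), q), 8) = Add(Mul(q, Add(3, d)), 8) = Add(8, Mul(q, Add(3, d))))
Function('Q')(G) = Add(35, Mul(9, G)) (Function('Q')(G) = Add(8, Mul(9, Add(3, G))) = Add(8, Add(27, Mul(9, G))) = Add(35, Mul(9, G)))
Add(Function('Q')(-16), -41608) = Add(Add(35, Mul(9, -16)), -41608) = Add(Add(35, -144), -41608) = Add(-109, -41608) = -41717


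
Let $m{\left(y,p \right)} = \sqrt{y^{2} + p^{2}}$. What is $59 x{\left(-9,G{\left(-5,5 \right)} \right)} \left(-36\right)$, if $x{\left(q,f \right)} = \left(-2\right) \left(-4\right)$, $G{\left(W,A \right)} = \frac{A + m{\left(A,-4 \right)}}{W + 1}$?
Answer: $-16992$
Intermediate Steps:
$m{\left(y,p \right)} = \sqrt{p^{2} + y^{2}}$
$G{\left(W,A \right)} = \frac{A + \sqrt{16 + A^{2}}}{1 + W}$ ($G{\left(W,A \right)} = \frac{A + \sqrt{\left(-4\right)^{2} + A^{2}}}{W + 1} = \frac{A + \sqrt{16 + A^{2}}}{1 + W}$)
$x{\left(q,f \right)} = 8$
$59 x{\left(-9,G{\left(-5,5 \right)} \right)} \left(-36\right) = 59 \cdot 8 \left(-36\right) = 472 \left(-36\right) = -16992$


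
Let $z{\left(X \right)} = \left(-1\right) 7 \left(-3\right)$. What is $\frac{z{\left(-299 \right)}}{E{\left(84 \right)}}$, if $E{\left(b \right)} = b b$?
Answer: $\frac{1}{336} \approx 0.0029762$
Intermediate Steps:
$E{\left(b \right)} = b^{2}$
$z{\left(X \right)} = 21$ ($z{\left(X \right)} = \left(-7\right) \left(-3\right) = 21$)
$\frac{z{\left(-299 \right)}}{E{\left(84 \right)}} = \frac{21}{84^{2}} = \frac{21}{7056} = 21 \cdot \frac{1}{7056} = \frac{1}{336}$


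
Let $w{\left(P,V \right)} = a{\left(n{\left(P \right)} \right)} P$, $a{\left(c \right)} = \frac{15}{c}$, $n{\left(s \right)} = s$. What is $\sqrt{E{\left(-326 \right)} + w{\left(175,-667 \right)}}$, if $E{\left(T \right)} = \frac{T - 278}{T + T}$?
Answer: $\frac{2 \sqrt{105787}}{163} \approx 3.9908$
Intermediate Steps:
$E{\left(T \right)} = \frac{-278 + T}{2 T}$
$w{\left(P,V \right)} = 15$ ($w{\left(P,V \right)} = \frac{15}{P} P = 15$)
$\sqrt{E{\left(-326 \right)} + w{\left(175,-667 \right)}} = \sqrt{\frac{-278 - 326}{2 \left(-326\right)} + 15} = \sqrt{\frac{1}{2} \left(- \frac{1}{326}\right) \left(-604\right) + 15} = \sqrt{\frac{151}{163} + 15} = \sqrt{\frac{2596}{163}} = \frac{2 \sqrt{105787}}{163}$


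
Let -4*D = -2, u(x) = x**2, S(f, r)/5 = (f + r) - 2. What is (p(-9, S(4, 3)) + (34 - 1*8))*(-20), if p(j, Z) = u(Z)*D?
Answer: -6770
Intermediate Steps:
S(f, r) = -10 + 5*f + 5*r (S(f, r) = 5*((f + r) - 2) = 5*(-2 + f + r) = -10 + 5*f + 5*r)
D = 1/2 (D = -1/4*(-2) = 1/2 ≈ 0.50000)
p(j, Z) = Z**2/2 (p(j, Z) = Z**2*(1/2) = Z**2/2)
(p(-9, S(4, 3)) + (34 - 1*8))*(-20) = ((-10 + 5*4 + 5*3)**2/2 + (34 - 1*8))*(-20) = ((-10 + 20 + 15)**2/2 + (34 - 8))*(-20) = ((1/2)*25**2 + 26)*(-20) = ((1/2)*625 + 26)*(-20) = (625/2 + 26)*(-20) = (677/2)*(-20) = -6770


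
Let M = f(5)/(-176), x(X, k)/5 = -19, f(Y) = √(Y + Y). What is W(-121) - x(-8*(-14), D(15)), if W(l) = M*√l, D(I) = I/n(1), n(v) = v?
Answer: 95 - I*√10/16 ≈ 95.0 - 0.19764*I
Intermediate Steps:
f(Y) = √2*√Y (f(Y) = √(2*Y) = √2*√Y)
D(I) = I (D(I) = I/1 = I*1 = I)
x(X, k) = -95 (x(X, k) = 5*(-19) = -95)
M = -√10/176 (M = (√2*√5)/(-176) = √10*(-1/176) = -√10/176 ≈ -0.017967)
W(l) = -√10*√l/176 (W(l) = (-√10/176)*√l = -√10*√l/176)
W(-121) - x(-8*(-14), D(15)) = -√10*√(-121)/176 - 1*(-95) = -√10*11*I/176 + 95 = -I*√10/16 + 95 = 95 - I*√10/16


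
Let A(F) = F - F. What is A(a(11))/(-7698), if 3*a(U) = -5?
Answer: 0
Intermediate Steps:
a(U) = -5/3 (a(U) = (⅓)*(-5) = -5/3)
A(F) = 0
A(a(11))/(-7698) = 0/(-7698) = 0*(-1/7698) = 0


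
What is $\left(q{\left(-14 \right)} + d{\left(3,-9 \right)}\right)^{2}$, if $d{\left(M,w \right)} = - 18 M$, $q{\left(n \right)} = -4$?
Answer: $3364$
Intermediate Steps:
$\left(q{\left(-14 \right)} + d{\left(3,-9 \right)}\right)^{2} = \left(-4 - 54\right)^{2} = \left(-58\right)^{2} = 3364$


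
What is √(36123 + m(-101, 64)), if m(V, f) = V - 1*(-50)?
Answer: 6*√1002 ≈ 189.93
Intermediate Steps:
m(V, f) = 50 + V (m(V, f) = V + 50 = 50 + V)
√(36123 + m(-101, 64)) = √(36123 + (50 - 101)) = √(36123 - 51) = √36072 = 6*√1002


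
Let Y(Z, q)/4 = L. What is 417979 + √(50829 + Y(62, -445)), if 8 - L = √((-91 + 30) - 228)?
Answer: 417979 + √(50861 - 68*I) ≈ 4.182e+5 - 0.15076*I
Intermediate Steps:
L = 8 - 17*I (L = 8 - √((-91 + 30) - 228) = 8 - √(-61 - 228) = 8 - √(-289) = 8 - 17*I ≈ 8.0 - 17.0*I)
Y(Z, q) = 32 - 68*I (Y(Z, q) = 4*(8 - 17*I) = 32 - 68*I)
417979 + √(50829 + Y(62, -445)) = 417979 + √(50829 + (32 - 68*I)) = 417979 + √(50861 - 68*I)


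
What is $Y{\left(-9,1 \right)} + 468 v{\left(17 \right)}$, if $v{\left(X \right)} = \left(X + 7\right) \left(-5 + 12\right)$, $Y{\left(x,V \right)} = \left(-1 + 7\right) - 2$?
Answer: $78628$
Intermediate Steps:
$Y{\left(x,V \right)} = 4$ ($Y{\left(x,V \right)} = 6 - 2 = 4$)
$v{\left(X \right)} = 49 + 7 X$ ($v{\left(X \right)} = \left(7 + X\right) 7 = 49 + 7 X$)
$Y{\left(-9,1 \right)} + 468 v{\left(17 \right)} = 4 + 468 \left(49 + 7 \cdot 17\right) = 4 + 468 \left(49 + 119\right) = 4 + 468 \cdot 168 = 4 + 78624 = 78628$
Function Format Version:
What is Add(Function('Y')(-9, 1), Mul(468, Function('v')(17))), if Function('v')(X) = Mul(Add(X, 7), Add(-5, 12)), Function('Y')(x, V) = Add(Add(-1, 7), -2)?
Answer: 78628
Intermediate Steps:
Function('Y')(x, V) = 4 (Function('Y')(x, V) = Add(6, -2) = 4)
Function('v')(X) = Add(49, Mul(7, X)) (Function('v')(X) = Mul(Add(7, X), 7) = Add(49, Mul(7, X)))
Add(Function('Y')(-9, 1), Mul(468, Function('v')(17))) = Add(4, Mul(468, Add(49, Mul(7, 17)))) = Add(4, Mul(468, Add(49, 119))) = Add(4, Mul(468, 168)) = Add(4, 78624) = 78628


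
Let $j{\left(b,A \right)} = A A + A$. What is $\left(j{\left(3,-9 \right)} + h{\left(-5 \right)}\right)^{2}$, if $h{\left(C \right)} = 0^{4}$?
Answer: $5184$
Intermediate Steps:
$j{\left(b,A \right)} = A + A^{2}$ ($j{\left(b,A \right)} = A^{2} + A = A + A^{2}$)
$h{\left(C \right)} = 0$
$\left(j{\left(3,-9 \right)} + h{\left(-5 \right)}\right)^{2} = \left(- 9 \left(1 - 9\right) + 0\right)^{2} = \left(\left(-9\right) \left(-8\right) + 0\right)^{2} = \left(72 + 0\right)^{2} = 72^{2} = 5184$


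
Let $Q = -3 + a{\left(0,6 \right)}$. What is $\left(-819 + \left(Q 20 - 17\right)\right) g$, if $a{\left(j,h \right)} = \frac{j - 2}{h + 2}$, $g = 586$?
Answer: $-527986$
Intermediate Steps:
$a{\left(j,h \right)} = \frac{-2 + j}{2 + h}$
$Q = - \frac{13}{4}$ ($Q = -3 + \frac{-2 + 0}{2 + 6} = -3 + \frac{1}{8} \left(-2\right) = -3 - \frac{1}{4} = - \frac{13}{4} \approx -3.25$)
$\left(-819 + \left(Q 20 - 17\right)\right) g = \left(-819 - 82\right) 586 = \left(-901\right) 586 = -527986$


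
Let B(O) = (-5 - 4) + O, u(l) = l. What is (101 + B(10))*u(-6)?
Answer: -612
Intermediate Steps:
B(O) = -9 + O
(101 + B(10))*u(-6) = (101 + (-9 + 10))*(-6) = (101 + 1)*(-6) = 102*(-6) = -612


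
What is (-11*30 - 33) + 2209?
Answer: 1846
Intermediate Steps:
(-11*30 - 33) + 2209 = (-330 - 33) + 2209 = -363 + 2209 = 1846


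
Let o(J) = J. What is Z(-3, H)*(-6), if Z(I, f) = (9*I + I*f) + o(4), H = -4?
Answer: 66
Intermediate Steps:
Z(I, f) = 4 + 9*I + I*f (Z(I, f) = (9*I + I*f) + 4 = 4 + 9*I + I*f)
Z(-3, H)*(-6) = (4 + 9*(-3) - 3*(-4))*(-6) = (4 - 27 + 12)*(-6) = -11*(-6) = 66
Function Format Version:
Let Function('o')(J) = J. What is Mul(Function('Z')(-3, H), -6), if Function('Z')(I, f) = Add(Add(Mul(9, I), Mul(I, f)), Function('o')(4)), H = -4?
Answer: 66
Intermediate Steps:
Function('Z')(I, f) = Add(4, Mul(9, I), Mul(I, f)) (Function('Z')(I, f) = Add(Add(Mul(9, I), Mul(I, f)), 4) = Add(4, Mul(9, I), Mul(I, f)))
Mul(Function('Z')(-3, H), -6) = Mul(Add(4, Mul(9, -3), Mul(-3, -4)), -6) = Mul(Add(4, -27, 12), -6) = Mul(-11, -6) = 66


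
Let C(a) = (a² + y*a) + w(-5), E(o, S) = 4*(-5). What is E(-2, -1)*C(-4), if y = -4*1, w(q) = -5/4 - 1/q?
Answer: -619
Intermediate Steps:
E(o, S) = -20
w(q) = -5/4 - 1/q (w(q) = -5*¼ - 1/q = -5/4 - 1/q)
y = -4
C(a) = -21/20 + a² - 4*a (C(a) = (a² - 4*a) + (-5/4 - 1/(-5)) = (a² - 4*a) + (-5/4 - 1*(-⅕)) = (a² - 4*a) + (-5/4 + ⅕) = (a² - 4*a) - 21/20 = -21/20 + a² - 4*a)
E(-2, -1)*C(-4) = -20*(-21/20 + (-4)² - 4*(-4)) = -20*(-21/20 + 16 + 16) = -20*619/20 = -619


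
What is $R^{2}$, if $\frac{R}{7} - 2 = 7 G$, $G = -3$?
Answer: $17689$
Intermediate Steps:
$R = -133$ ($R = 14 + 7 \cdot 7 \left(-3\right) = 14 + 7 \left(-21\right) = 14 - 147 = -133$)
$R^{2} = \left(-133\right)^{2} = 17689$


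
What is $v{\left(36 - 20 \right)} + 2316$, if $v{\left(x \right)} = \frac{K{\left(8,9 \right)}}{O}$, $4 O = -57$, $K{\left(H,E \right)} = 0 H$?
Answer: $2316$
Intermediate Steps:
$K{\left(H,E \right)} = 0$
$O = - \frac{57}{4}$ ($O = \frac{1}{4} \left(-57\right) = - \frac{57}{4} \approx -14.25$)
$v{\left(x \right)} = 0$ ($v{\left(x \right)} = \frac{0}{- \frac{57}{4}} = 0 \left(- \frac{4}{57}\right) = 0$)
$v{\left(36 - 20 \right)} + 2316 = 0 + 2316 = 2316$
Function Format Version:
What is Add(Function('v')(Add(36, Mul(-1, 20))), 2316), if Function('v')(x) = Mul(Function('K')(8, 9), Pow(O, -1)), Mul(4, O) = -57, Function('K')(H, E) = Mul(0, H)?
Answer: 2316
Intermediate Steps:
Function('K')(H, E) = 0
O = Rational(-57, 4) (O = Mul(Rational(1, 4), -57) = Rational(-57, 4) ≈ -14.250)
Function('v')(x) = 0 (Function('v')(x) = Mul(0, Pow(Rational(-57, 4), -1)) = Mul(0, Rational(-4, 57)) = 0)
Add(Function('v')(Add(36, Mul(-1, 20))), 2316) = Add(0, 2316) = 2316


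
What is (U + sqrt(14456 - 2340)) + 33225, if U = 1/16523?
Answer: 548976676/16523 + 2*sqrt(3029) ≈ 33335.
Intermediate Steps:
U = 1/16523 ≈ 6.0522e-5
(U + sqrt(14456 - 2340)) + 33225 = (1/16523 + sqrt(14456 - 2340)) + 33225 = (1/16523 + sqrt(12116)) + 33225 = (1/16523 + 2*sqrt(3029)) + 33225 = 548976676/16523 + 2*sqrt(3029)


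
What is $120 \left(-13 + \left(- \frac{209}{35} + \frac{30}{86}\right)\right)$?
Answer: $- \frac{672648}{301} \approx -2234.7$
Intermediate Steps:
$120 \left(-13 + \left(- \frac{209}{35} + \frac{30}{86}\right)\right) = 120 \left(-13 + \left(\left(-209\right) \frac{1}{35} + 30 \cdot \frac{1}{86}\right)\right) = 120 \left(-13 + \left(- \frac{209}{35} + \frac{15}{43}\right)\right) = 120 \left(-13 - \frac{8462}{1505}\right) = 120 \left(- \frac{28027}{1505}\right) = - \frac{672648}{301}$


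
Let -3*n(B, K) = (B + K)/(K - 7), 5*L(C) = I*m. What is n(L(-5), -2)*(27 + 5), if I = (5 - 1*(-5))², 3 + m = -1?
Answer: -2624/27 ≈ -97.185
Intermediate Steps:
m = -4 (m = -3 - 1 = -4)
I = 100 (I = (5 + 5)² = 10² = 100)
L(C) = -80 (L(C) = (100*(-4))/5 = (⅕)*(-400) = -80)
n(B, K) = -(B + K)/(3*(-7 + K)) (n(B, K) = -(B + K)/(3*(K - 7)) = -(B + K)/(3*(-7 + K)))
n(L(-5), -2)*(27 + 5) = ((-1*(-80) - 1*(-2))/(3*(-7 - 2)))*(27 + 5) = ((⅓)*(80 + 2)/(-9))*32 = ((⅓)*(-⅑)*82)*32 = -82/27*32 = -2624/27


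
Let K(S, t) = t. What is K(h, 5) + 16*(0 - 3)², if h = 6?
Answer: 149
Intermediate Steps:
K(h, 5) + 16*(0 - 3)² = 5 + 16*(0 - 3)² = 5 + 16*(-3)² = 5 + 16*9 = 5 + 144 = 149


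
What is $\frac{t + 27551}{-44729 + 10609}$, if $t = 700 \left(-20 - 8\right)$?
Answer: $- \frac{7951}{34120} \approx -0.23303$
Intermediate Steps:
$t = -19600$ ($t = 700 \left(-20 - 8\right) = 700 \left(-28\right) = -19600$)
$\frac{t + 27551}{-44729 + 10609} = \frac{-19600 + 27551}{-44729 + 10609} = \frac{7951}{-34120} = 7951 \left(- \frac{1}{34120}\right) = - \frac{7951}{34120}$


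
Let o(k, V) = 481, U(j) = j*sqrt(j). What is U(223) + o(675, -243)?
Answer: 481 + 223*sqrt(223) ≈ 3811.1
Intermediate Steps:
U(j) = j**(3/2)
U(223) + o(675, -243) = 223**(3/2) + 481 = 223*sqrt(223) + 481 = 481 + 223*sqrt(223)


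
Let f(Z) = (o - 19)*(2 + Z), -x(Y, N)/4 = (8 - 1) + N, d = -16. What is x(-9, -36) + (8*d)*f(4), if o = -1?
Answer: 15476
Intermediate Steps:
x(Y, N) = -28 - 4*N (x(Y, N) = -4*((8 - 1) + N) = -4*(7 + N) = -28 - 4*N)
f(Z) = -40 - 20*Z (f(Z) = (-1 - 19)*(2 + Z) = -20*(2 + Z) = -40 - 20*Z)
x(-9, -36) + (8*d)*f(4) = (-28 - 4*(-36)) + (8*(-16))*(-40 - 20*4) = (-28 + 144) - 128*(-40 - 80) = 116 - 128*(-120) = 116 + 15360 = 15476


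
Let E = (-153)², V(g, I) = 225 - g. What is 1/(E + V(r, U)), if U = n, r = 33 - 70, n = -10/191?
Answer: 1/23671 ≈ 4.2246e-5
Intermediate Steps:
n = -10/191 (n = -10*1/191 = -10/191 ≈ -0.052356)
r = -37
U = -10/191 ≈ -0.052356
E = 23409
1/(E + V(r, U)) = 1/(23409 + (225 - 1*(-37))) = 1/(23409 + (225 + 37)) = 1/(23409 + 262) = 1/23671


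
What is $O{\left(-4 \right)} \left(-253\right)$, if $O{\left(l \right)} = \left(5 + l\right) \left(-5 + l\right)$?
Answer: $2277$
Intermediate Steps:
$O{\left(l \right)} = \left(-5 + l\right) \left(5 + l\right)$
$O{\left(-4 \right)} \left(-253\right) = \left(-25 + \left(-4\right)^{2}\right) \left(-253\right) = \left(-25 + 16\right) \left(-253\right) = \left(-9\right) \left(-253\right) = 2277$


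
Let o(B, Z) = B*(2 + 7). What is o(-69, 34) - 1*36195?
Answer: -36816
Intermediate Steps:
o(B, Z) = 9*B (o(B, Z) = B*9 = 9*B)
o(-69, 34) - 1*36195 = 9*(-69) - 1*36195 = -621 - 36195 = -36816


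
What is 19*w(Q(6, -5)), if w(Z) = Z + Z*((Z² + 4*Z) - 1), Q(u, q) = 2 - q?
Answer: 10241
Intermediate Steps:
w(Z) = Z + Z*(-1 + Z² + 4*Z)
19*w(Q(6, -5)) = 19*((2 - 1*(-5))²*(4 + (2 - 1*(-5)))) = 19*((2 + 5)²*(4 + (2 + 5))) = 19*(7²*(4 + 7)) = 19*(49*11) = 19*539 = 10241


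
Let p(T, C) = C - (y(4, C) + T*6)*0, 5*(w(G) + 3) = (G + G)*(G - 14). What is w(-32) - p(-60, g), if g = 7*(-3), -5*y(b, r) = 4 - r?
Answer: 3034/5 ≈ 606.80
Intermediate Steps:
y(b, r) = -4/5 + r/5 (y(b, r) = -(4 - r)/5 = -4/5 + r/5)
w(G) = -3 + 2*G*(-14 + G)/5 (w(G) = -3 + ((G + G)*(G - 14))/5 = -3 + ((2*G)*(-14 + G))/5 = -3 + (2*G*(-14 + G))/5 = -3 + 2*G*(-14 + G)/5)
g = -21
p(T, C) = C (p(T, C) = C - ((-4/5 + C/5) + T*6)*0 = C - ((-4/5 + C/5) + 6*T)*0 = C - (-4/5 + 6*T + C/5)*0 = C - 1*0 = C + 0 = C)
w(-32) - p(-60, g) = (-3 - 28/5*(-32) + (2/5)*(-32)**2) - 1*(-21) = (-3 + 896/5 + (2/5)*1024) + 21 = (-3 + 896/5 + 2048/5) + 21 = 2929/5 + 21 = 3034/5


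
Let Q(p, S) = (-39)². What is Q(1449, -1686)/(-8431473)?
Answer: -507/2810491 ≈ -0.00018040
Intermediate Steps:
Q(p, S) = 1521
Q(1449, -1686)/(-8431473) = 1521/(-8431473) = 1521*(-1/8431473) = -507/2810491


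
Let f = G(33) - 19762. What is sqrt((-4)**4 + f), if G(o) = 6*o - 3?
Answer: I*sqrt(19311) ≈ 138.96*I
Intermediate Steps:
G(o) = -3 + 6*o
f = -19567 (f = (-3 + 6*33) - 19762 = (-3 + 198) - 19762 = 195 - 19762 = -19567)
sqrt((-4)**4 + f) = sqrt((-4)**4 - 19567) = sqrt(256 - 19567) = sqrt(-19311) = I*sqrt(19311)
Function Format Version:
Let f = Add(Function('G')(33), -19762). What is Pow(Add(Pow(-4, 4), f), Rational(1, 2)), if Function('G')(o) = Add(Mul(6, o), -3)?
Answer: Mul(I, Pow(19311, Rational(1, 2))) ≈ Mul(138.96, I)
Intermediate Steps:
Function('G')(o) = Add(-3, Mul(6, o))
f = -19567 (f = Add(Add(-3, Mul(6, 33)), -19762) = Add(Add(-3, 198), -19762) = Add(195, -19762) = -19567)
Pow(Add(Pow(-4, 4), f), Rational(1, 2)) = Pow(Add(Pow(-4, 4), -19567), Rational(1, 2)) = Pow(Add(256, -19567), Rational(1, 2)) = Pow(-19311, Rational(1, 2)) = Mul(I, Pow(19311, Rational(1, 2)))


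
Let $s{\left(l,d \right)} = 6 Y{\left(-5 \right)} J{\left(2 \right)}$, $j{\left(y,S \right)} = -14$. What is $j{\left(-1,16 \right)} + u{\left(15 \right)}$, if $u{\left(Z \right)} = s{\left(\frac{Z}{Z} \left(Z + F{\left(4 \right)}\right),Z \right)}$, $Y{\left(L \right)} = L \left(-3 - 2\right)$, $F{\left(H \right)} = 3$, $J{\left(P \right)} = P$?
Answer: $286$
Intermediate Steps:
$Y{\left(L \right)} = - 5 L$ ($Y{\left(L \right)} = L \left(-5\right) = - 5 L$)
$s{\left(l,d \right)} = 300$ ($s{\left(l,d \right)} = 6 \left(\left(-5\right) \left(-5\right)\right) 2 = 6 \cdot 25 \cdot 2 = 150 \cdot 2 = 300$)
$u{\left(Z \right)} = 300$
$j{\left(-1,16 \right)} + u{\left(15 \right)} = -14 + 300 = 286$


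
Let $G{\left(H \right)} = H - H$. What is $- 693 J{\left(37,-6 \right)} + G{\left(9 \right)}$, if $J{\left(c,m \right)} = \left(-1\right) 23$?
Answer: $15939$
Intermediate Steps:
$J{\left(c,m \right)} = -23$
$G{\left(H \right)} = 0$
$- 693 J{\left(37,-6 \right)} + G{\left(9 \right)} = \left(-693\right) \left(-23\right) + 0 = 15939 + 0 = 15939$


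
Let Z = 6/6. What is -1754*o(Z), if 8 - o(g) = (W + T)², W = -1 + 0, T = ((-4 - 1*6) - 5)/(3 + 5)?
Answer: 14909/32 ≈ 465.91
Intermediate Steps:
T = -15/8 (T = ((-4 - 6) - 5)/8 = (-10 - 5)*(⅛) = -15*⅛ = -15/8 ≈ -1.8750)
Z = 1 (Z = 6*(⅙) = 1)
W = -1
o(g) = -17/64 (o(g) = 8 - (-1 - 15/8)² = 8 - (-23/8)² = 8 - 1*529/64 = 8 - 529/64 = -17/64)
-1754*o(Z) = -1754*(-17/64) = 14909/32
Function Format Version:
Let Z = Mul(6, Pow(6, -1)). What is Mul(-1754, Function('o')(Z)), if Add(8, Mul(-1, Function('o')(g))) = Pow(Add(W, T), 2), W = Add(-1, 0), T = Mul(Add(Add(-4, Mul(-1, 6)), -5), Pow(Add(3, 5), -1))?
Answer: Rational(14909, 32) ≈ 465.91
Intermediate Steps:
T = Rational(-15, 8) (T = Mul(Add(Add(-4, -6), -5), Pow(8, -1)) = Mul(Add(-10, -5), Rational(1, 8)) = Mul(-15, Rational(1, 8)) = Rational(-15, 8) ≈ -1.8750)
Z = 1 (Z = Mul(6, Rational(1, 6)) = 1)
W = -1
Function('o')(g) = Rational(-17, 64) (Function('o')(g) = Add(8, Mul(-1, Pow(Add(-1, Rational(-15, 8)), 2))) = Add(8, Mul(-1, Pow(Rational(-23, 8), 2))) = Add(8, Mul(-1, Rational(529, 64))) = Add(8, Rational(-529, 64)) = Rational(-17, 64))
Mul(-1754, Function('o')(Z)) = Mul(-1754, Rational(-17, 64)) = Rational(14909, 32)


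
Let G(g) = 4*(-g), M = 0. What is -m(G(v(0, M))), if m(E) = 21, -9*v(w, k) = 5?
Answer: -21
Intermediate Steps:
v(w, k) = -5/9 (v(w, k) = -1/9*5 = -5/9)
G(g) = -4*g
-m(G(v(0, M))) = -1*21 = -21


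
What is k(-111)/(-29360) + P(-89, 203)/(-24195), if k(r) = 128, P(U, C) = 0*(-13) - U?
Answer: -14275/1775913 ≈ -0.0080381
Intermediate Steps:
P(U, C) = -U (P(U, C) = 0 - U = -U)
k(-111)/(-29360) + P(-89, 203)/(-24195) = 128/(-29360) - 1*(-89)/(-24195) = 128*(-1/29360) + 89*(-1/24195) = -8/1835 - 89/24195 = -14275/1775913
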